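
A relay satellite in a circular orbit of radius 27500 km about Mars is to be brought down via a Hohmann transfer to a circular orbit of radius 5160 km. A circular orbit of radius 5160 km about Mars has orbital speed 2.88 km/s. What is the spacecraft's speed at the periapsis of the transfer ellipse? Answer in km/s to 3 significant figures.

From the circular-orbit relation v² = μ/r at r = 5160 km: μ = v²r = (2.88)² × 5160 = 42799.1 km³/s².
Transfer-ellipse semi-major axis a_t = (r₁ + r₂)/2 = (27500 + 5160)/2 = 16330 km.
At periapsis, r = 5160 km.
Vis-viva: v = √[μ(2/r − 1/a_t)] = √[42799.1 × (2/5160 − 1/16330)] = 3.737 km/s.

v = 3.74 km/s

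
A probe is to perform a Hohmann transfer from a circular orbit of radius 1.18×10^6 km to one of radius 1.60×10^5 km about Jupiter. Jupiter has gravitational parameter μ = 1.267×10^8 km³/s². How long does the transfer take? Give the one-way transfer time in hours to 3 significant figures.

t = 42.5 hours

The Hohmann ellipse has a_t = (r₁ + r₂)/2 = 6.700×10^5 km.
Transfer time t = π√(a_t³/μ) = π√((6.700×10^5)³ / 1.267×10^8) = 1.531×10^5 s.
Converting: 1.531×10^5 s ÷ 3600 s/hour = 42.5 hours.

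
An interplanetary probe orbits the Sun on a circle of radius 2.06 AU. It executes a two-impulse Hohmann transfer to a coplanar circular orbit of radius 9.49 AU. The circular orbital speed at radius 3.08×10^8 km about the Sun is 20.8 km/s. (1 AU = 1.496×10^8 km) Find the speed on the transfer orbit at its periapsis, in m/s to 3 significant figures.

v = 26700 m/s

From the circular-orbit relation v² = μ/r at r = 3.08×10^8 km: μ = v²r = (20.8)² × 3.08×10^8 = 1.33253×10^11 km³/s².
In km: r₁ = 2.06 × 1.496×10^8 = 3.08176×10^8 km; r₂ = 9.49 × 1.496×10^8 = 1.419704×10^9 km.
Transfer-ellipse semi-major axis a_t = (r₁ + r₂)/2 = (3.08176×10^8 + 1.419704×10^9)/2 = 8.6394×10^8 km.
At periapsis, r = 3.08176×10^8 km.
Vis-viva: v = √[μ(2/r − 1/a_t)] = √[1.33253×10^11 × (2/3.08176×10^8 − 1/8.6394×10^8)] = 26.66 km/s.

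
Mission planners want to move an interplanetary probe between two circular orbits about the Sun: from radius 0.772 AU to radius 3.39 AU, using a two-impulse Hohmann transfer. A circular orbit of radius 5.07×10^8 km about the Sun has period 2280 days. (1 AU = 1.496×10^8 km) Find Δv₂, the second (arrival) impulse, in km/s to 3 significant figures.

From Kepler's third law T² = 4π²r³/μ at r = 5.07×10^8 km, T = 2280 days = 2280 × 86400 s = 1.96992×10^8 s: μ = 4π²r³/T² = 1.32583×10^11 km³/s².
In km: r₁ = 0.772 × 1.496×10^8 = 1.154912×10^8 km; r₂ = 3.39 × 1.496×10^8 = 5.07144×10^8 km.
The Hohmann ellipse has a_t = (r₁ + r₂)/2 = 3.113176×10^8 km.
Circular speed at r = 5.07144×10^8 km: v_c = √(μ/r) = 16.169 km/s.
Transfer-orbit speed at the same r (vis-viva, a = a_t): v_t = √[μ(2/r − 1/a_t)] = 9.8480 km/s.
Δv₂ = |v_t − v_c| = |9.8480 − 16.169| = 6.321 km/s.

Δv₂ = 6.32 km/s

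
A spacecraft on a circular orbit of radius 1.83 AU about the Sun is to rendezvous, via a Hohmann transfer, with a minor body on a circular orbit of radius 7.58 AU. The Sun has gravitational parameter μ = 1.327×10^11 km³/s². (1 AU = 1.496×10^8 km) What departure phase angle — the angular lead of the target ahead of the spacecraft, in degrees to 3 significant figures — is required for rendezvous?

In km: r₁ = 1.83 × 1.496×10^8 = 2.73768×10^8 km; r₂ = 7.58 × 1.496×10^8 = 1.133968×10^9 km.
The Hohmann ellipse has a_t = (r₁ + r₂)/2 = 7.03868×10^8 km.
Transfer time t = π√(a_t³/μ) = 1.61046×10^8 s.
Target angular speed ω₂ = √(μ/r₂³) = 9.53969×10^-9 rad/s.
Angle swept by the target during transfer: ω₂·t = 1.53633 rad = 88.03°.
Arrival is 180° from departure on the ellipse, so φ = 180° − 88.03° = 92.0°.

φ = 92.0°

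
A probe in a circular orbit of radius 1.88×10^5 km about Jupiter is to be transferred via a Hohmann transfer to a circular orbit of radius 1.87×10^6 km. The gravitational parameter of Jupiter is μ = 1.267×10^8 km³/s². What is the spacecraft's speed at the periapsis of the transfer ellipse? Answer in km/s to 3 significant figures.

The Hohmann ellipse has a_t = (r₁ + r₂)/2 = 1.029×10^6 km.
The periapsis of the transfer ellipse is at r = 1.880×10^5 km.
Vis-viva: v = √[μ(2/r − 1/a_t)] = √[1.267×10^8 × (2/1.880×10^5 − 1/1.029×10^6)] = 35.00 km/s.

v = 35.0 km/s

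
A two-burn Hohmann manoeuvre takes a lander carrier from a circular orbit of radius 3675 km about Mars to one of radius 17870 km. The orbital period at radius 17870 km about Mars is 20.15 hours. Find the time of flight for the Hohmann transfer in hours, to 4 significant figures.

From Kepler's third law T² = 4π²r³/μ at r = 17870 km, T = 20.15 hours = 20.15 × 3600 s = 72540 s: μ = 4π²r³/T² = 42813.3 km³/s².
The Hohmann ellipse has a_t = (r₁ + r₂)/2 = 10772.5 km.
Transfer time t = π√(a_t³/μ) = π√((10772.5)³ / 42813.3) = 16976 s.
Converting: 16976 s ÷ 3600 s/hour = 4.716 hours.

t = 4.716 hours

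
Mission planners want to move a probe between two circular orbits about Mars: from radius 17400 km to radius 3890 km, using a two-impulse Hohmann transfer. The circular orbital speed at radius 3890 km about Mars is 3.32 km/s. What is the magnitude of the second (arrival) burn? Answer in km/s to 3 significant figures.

Δv₂ = 0.925 km/s

From the circular-orbit relation v² = μ/r at r = 3890 km: μ = v²r = (3.32)² × 3890 = 42877.1 km³/s².
Transfer-ellipse semi-major axis a_t = (r₁ + r₂)/2 = (17400 + 3890)/2 = 10645 km.
On the circular orbit at r = 3890 km, v_c = √(μ/r) = 3.3200 km/s.
Transfer-orbit speed at the same r (vis-viva, a = a_t): v_t = √[μ(2/r − 1/a_t)] = 4.2446 km/s.
Δv₂ = |v_t − v_c| = |4.2446 − 3.3200| = 0.9246 km/s.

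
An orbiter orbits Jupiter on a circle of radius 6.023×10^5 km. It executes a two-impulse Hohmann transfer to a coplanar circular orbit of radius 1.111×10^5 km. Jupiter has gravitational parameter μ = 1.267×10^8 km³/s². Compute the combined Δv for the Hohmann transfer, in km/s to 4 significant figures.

The Hohmann ellipse has a_t = (r₁ + r₂)/2 = 3.567×10^5 km.
Circular speed at r₁: v₁ = √(μ/r₁) = √(1.267×10^8/6.023×10^5) = 14.5038 km/s.
Transfer-orbit speed at r₁ (v² = μ(2/r − 1/a)): v_a = √[μ(2/r₁ − 1/a_t)] = 8.09445 km/s.
First burn Δv₁ = |v_a − v₁| = 6.409 km/s.
At r₂, v₂ = √(μ/r₂) = 33.77 km/s.
Transfer-orbit speed at r₂: v_p = √[μ(2/r₂ − 1/a_t)] = 43.88 km/s.
Second burn Δv₂ = |v₂ − v_p| = 10.11 km/s.
Total Δv = Δv₁ + Δv₂ = 16.52 km/s.

Δv = 16.52 km/s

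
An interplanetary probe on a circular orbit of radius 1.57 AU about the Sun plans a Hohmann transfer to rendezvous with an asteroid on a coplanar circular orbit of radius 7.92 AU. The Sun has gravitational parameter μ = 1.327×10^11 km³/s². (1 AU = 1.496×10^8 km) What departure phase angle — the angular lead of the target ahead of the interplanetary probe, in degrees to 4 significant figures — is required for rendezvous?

φ = 96.53°

In km: r₁ = 1.57 × 1.496×10^8 = 2.34872×10^8 km; r₂ = 7.92 × 1.496×10^8 = 1.184832×10^9 km.
Transfer-ellipse semi-major axis a_t = (r₁ + r₂)/2 = (2.34872×10^8 + 1.184832×10^9)/2 = 7.09852×10^8 km.
The half-period of the transfer ellipse is t = π√(a_t³/μ) = 1.63105×10^8 s.
The target's mean motion on its circular orbit is ω₂ = √(μ/r₂³) = 8.93203×10^-9 rad/s.
Angle swept by the target during transfer: ω₂·t = 1.4569 rad = 83.47°.
The interplanetary probe traverses 180° on the transfer ellipse, so the target must lead by 180° − 83.47° = 96.53°.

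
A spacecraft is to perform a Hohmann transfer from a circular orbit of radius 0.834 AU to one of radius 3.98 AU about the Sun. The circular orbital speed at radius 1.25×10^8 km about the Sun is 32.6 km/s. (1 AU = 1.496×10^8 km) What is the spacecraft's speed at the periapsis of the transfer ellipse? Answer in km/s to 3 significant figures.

v = 42.0 km/s

From the circular-orbit relation v² = μ/r at r = 1.25×10^8 km: μ = v²r = (32.6)² × 1.25×10^8 = 1.32845×10^11 km³/s².
In km: r₁ = 0.834 × 1.496×10^8 = 1.247664×10^8 km; r₂ = 3.98 × 1.496×10^8 = 5.95408×10^8 km.
The Hohmann ellipse has a_t = (r₁ + r₂)/2 = 3.600872×10^8 km.
At periapsis, r = 1.247664×10^8 km.
Vis-viva: v = √[μ(2/r − 1/a_t)] = √[1.32845×10^11 × (2/1.247664×10^8 − 1/3.600872×10^8)] = 41.96 km/s.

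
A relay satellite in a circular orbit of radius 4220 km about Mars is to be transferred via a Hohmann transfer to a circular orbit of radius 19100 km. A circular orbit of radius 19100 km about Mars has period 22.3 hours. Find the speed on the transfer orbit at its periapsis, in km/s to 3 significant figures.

From Kepler's third law T² = 4π²r³/μ at r = 19100 km, T = 22.3 hours = 22.3 × 3600 s = 80280 s: μ = 4π²r³/T² = 42682.0 km³/s².
The Hohmann ellipse has a_t = (r₁ + r₂)/2 = 11660 km.
The periapsis of the transfer ellipse is at r = 4220 km.
From the vis-viva equation, v = √[μ(2/r − 1/a_t)] = 4.070 km/s.

v = 4.07 km/s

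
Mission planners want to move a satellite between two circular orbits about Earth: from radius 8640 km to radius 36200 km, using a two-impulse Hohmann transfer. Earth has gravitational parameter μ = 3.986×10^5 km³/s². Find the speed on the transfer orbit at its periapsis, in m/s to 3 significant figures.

v = 8630 m/s

Semi-major axis of the transfer orbit: a_t = (8640 + 36200)/2 = 22420 km.
The periapsis of the transfer ellipse is at r = 8640 km.
From the vis-viva equation, v = √[μ(2/r − 1/a_t)] = 8.631 km/s.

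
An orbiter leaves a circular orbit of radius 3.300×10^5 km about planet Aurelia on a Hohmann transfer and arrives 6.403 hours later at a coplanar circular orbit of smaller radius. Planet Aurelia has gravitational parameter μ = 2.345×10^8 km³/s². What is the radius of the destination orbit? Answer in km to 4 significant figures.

r₂ = 1.357×10^5 km

Transfer time t = 6.403 hours = 23050.8 s, and t = π√(a_t³/μ).
So a_t = (μ t²/π²)^(1/3) = (2.345×10^8 × (23050.8)² / π²)^(1/3) = 2.3285×10^5 km.
Since a_t = (r₁ + r₂)/2, r₂ = 2a_t − r₁ = 2×2.3285×10^5 − 3.300×10^5 = 1.357×10^5 km.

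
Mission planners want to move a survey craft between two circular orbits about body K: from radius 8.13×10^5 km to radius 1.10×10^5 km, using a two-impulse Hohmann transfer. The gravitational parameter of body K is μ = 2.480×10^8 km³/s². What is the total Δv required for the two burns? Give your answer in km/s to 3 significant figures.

Δv = 24.5 km/s

The Hohmann ellipse has a_t = (r₁ + r₂)/2 = 4.615×10^5 km.
Circular speed at r₁: v₁ = √(μ/r₁) = √(2.480×10^8/8.130×10^5) = 17.4655 km/s.
On the transfer ellipse at r₁, vis-viva gives v_a = √[μ(2/r₁ − 1/a_t)] = 8.52690 km/s.
First burn Δv₁ = |v_a − v₁| = 8.939 km/s.
Circular speed at r₂: v₂ = √(μ/r₂) = 47.48 km/s.
Transfer-orbit speed at r₂: v_p = √[μ(2/r₂ − 1/a_t)] = 63.02 km/s.
Second burn Δv₂ = |v₂ − v_p| = 15.54 km/s.
Δv = Δv₁ + Δv₂ = 8.939 + 15.54 = 24.48 km/s.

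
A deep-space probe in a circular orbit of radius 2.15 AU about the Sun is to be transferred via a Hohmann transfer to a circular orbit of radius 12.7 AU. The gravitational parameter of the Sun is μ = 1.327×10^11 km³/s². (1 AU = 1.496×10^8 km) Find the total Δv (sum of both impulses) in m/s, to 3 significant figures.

In km: r₁ = 2.15 × 1.496×10^8 = 3.2164×10^8 km; r₂ = 12.7 × 1.496×10^8 = 1.89992×10^9 km.
Transfer-ellipse semi-major axis a_t = (r₁ + r₂)/2 = (3.2164×10^8 + 1.89992×10^9)/2 = 1.11078×10^9 km.
Circular speed at r₁: v₁ = √(μ/r₁) = √(1.327×10^11/3.2164×10^8) = 20.312 km/s.
Transfer-orbit speed at r₁ (vis-viva): v_p = √[μ(2/r₁ − 1/a_t)] = 26.565 km/s.
First burn Δv₁ = |v_p − v₁| = 6.253 km/s.
At r₂, v₂ = √(μ/r₂) = 8.357 km/s.
Transfer-orbit speed at r₂: v_a = √[μ(2/r₂ − 1/a_t)] = 4.497 km/s.
Second burn Δv₂ = |v₂ − v_a| = 3.860 km/s.
Total Δv = Δv₁ + Δv₂ = 10.11 km/s.

Δv = 10100 m/s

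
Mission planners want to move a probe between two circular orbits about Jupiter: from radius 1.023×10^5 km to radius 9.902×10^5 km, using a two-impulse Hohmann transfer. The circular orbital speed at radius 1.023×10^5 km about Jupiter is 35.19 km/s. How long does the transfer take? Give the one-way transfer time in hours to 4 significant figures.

t = 31.30 hours

From the circular-orbit relation v² = μ/r at r = 1.023×10^5 km: μ = v²r = (35.19)² × 1.023×10^5 = 1.26682×10^8 km³/s².
Semi-major axis of the transfer orbit: a_t = (1.023×10^5 + 9.902×10^5)/2 = 5.4625×10^5 km.
Transfer time t = π√(a_t³/μ) = π√((5.4625×10^5)³ / 1.26682×10^8) = 1.1269×10^5 s.
Converting: 1.1269×10^5 s ÷ 3600 s/hour = 31.30 hours.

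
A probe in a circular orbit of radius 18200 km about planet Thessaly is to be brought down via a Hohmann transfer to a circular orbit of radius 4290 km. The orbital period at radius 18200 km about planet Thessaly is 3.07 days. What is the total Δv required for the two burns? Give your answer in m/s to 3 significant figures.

Δv = 407 m/s

From Kepler's third law T² = 4π²r³/μ at r = 18200 km, T = 3.07 days = 3.07 × 86400 s = 2.65248×10^5 s: μ = 4π²r³/T² = 3382.75 km³/s².
Semi-major axis of the transfer orbit: a_t = (18200 + 4290)/2 = 11245 km.
At r₁ the circular-orbit speed is v₁ = √(μ/r₁) = 0.4311 km/s.
Transfer-orbit speed at r₁ (v² = μ(2/r − 1/a)): v_a = √[μ(2/r₁ − 1/a_t)] = 0.2663 km/s.
First burn Δv₁ = |v_a − v₁| = 0.1648 km/s.
At r₂, v₂ = √(μ/r₂) = 0.88799 km/s.
Transfer-orbit speed at r₂: v_p = √[μ(2/r₂ − 1/a_t)] = 1.1297 km/s.
Second burn Δv₂ = |v₂ − v_p| = 0.2417 km/s.
Δv = Δv₁ + Δv₂ = 0.1648 + 0.2417 = 0.4065 km/s.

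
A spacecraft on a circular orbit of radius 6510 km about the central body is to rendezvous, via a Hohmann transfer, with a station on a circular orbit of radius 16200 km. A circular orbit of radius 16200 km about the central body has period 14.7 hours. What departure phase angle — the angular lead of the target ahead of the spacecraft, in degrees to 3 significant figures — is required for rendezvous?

From Kepler's third law T² = 4π²r³/μ at r = 16200 km, T = 14.7 hours = 14.7 × 3600 s = 52920 s: μ = 4π²r³/T² = 59932.9 km³/s².
Semi-major axis of the transfer orbit: a_t = (6510 + 16200)/2 = 11355 km.
Transfer time t = π√(a_t³/μ) = 15527.4 s.
The target's mean motion on its circular orbit is ω₂ = √(μ/r₂³) = 1.18730×10^-4 rad/s.
Angle swept by the target during transfer: ω₂·t = 1.8436 rad = 105.6°.
Arrival is 180° from departure on the ellipse, so φ = 180° − 105.6° = 74.4°.

φ = 74.4°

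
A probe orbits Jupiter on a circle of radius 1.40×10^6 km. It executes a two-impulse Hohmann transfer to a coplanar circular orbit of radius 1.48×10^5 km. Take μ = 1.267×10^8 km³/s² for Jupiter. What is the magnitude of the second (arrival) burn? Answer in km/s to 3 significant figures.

Δv₂ = 10.1 km/s

Transfer-ellipse semi-major axis a_t = (r₁ + r₂)/2 = (1.400×10^6 + 1.480×10^5)/2 = 7.740×10^5 km.
On the circular orbit at r = 1.480×10^5 km, v_c = √(μ/r) = 29.26 km/s.
Transfer-orbit speed at the same r (vis-viva, a = a_t): v_t = √[μ(2/r − 1/a_t)] = 39.35 km/s.
Δv₂ = |v_t − v_c| = |39.35 − 29.26| = 10.09 km/s.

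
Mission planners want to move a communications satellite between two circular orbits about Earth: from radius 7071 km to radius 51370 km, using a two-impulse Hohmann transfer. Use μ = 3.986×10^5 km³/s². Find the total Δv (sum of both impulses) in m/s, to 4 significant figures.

The Hohmann ellipse has a_t = (r₁ + r₂)/2 = 29220.5 km.
Circular speed at r₁: v₁ = √(μ/r₁) = √(3.986×10^5/7071) = 7.508 km/s.
On the transfer ellipse at r₁, v² = μ(2/r − 1/a) gives v_p = √[μ(2/r₁ − 1/a_t)] = 9.955 km/s.
First burn Δv₁ = |v_p − v₁| = 2.447 km/s.
Circular speed at r₂: v₂ = √(μ/r₂) = 2.7856 km/s.
Transfer-orbit speed at r₂: v_a = √[μ(2/r₂ − 1/a_t)] = 1.3703 km/s.
Second burn Δv₂ = |v₂ − v_a| = 1.415 km/s.
Δv = Δv₁ + Δv₂ = 2.447 + 1.415 = 3.862 km/s.

Δv = 3862 m/s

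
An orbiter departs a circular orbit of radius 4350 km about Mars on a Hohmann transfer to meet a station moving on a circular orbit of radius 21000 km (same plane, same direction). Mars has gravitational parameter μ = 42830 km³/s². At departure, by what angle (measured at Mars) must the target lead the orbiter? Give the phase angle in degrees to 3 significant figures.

Transfer-ellipse semi-major axis a_t = (r₁ + r₂)/2 = (4350 + 21000)/2 = 12675 km.
Transfer time t = π√(a_t³/μ) = 21660 s.
The target's mean motion on its circular orbit is ω₂ = √(μ/r₂³) = 6.801×10^-5 rad/s.
Angle swept by the target during transfer: ω₂·t = 1.473 rad = 84.40°.
The orbiter traverses 180° on the transfer ellipse, so the target must lead by 180° − 84.40° = 95.6°.

φ = 95.6°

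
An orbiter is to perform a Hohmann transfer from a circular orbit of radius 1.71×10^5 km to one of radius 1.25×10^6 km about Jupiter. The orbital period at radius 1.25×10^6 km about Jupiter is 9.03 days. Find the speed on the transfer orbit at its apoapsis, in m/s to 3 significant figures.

From Kepler's third law T² = 4π²r³/μ at r = 1.25×10^6 km, T = 9.03 days = 9.03 × 86400 s = 7.80192×10^5 s: μ = 4π²r³/T² = 1.26674×10^8 km³/s².
Transfer-ellipse semi-major axis a_t = (r₁ + r₂)/2 = (1.710×10^5 + 1.250×10^6)/2 = 7.105×10^5 km.
At apoapsis, r = 1.250×10^6 km.
Vis-viva: v = √[μ(2/r − 1/a_t)] = √[1.26674×10^8 × (2/1.250×10^6 − 1/7.105×10^5)] = 4.939 km/s.

v = 4940 m/s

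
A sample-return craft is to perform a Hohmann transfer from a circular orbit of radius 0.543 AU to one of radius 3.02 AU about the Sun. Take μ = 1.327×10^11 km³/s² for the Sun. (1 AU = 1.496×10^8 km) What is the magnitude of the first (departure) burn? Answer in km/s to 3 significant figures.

Δv₁ = 12.2 km/s

In km: r₁ = 0.543 × 1.496×10^8 = 8.12328×10^7 km; r₂ = 3.02 × 1.496×10^8 = 4.51792×10^8 km.
The Hohmann ellipse has a_t = (r₁ + r₂)/2 = 2.665124×10^8 km.
On the circular orbit at r = 8.12328×10^7 km, v_c = √(μ/r) = 40.418 km/s.
Vis-viva on the transfer ellipse at r = 8.12328×10^7 km gives v_t = √[μ(2/r − 1/a_t)] = 52.624 km/s.
Δv₁ = |v_t − v_c| = |52.624 − 40.418| = 12.21 km/s.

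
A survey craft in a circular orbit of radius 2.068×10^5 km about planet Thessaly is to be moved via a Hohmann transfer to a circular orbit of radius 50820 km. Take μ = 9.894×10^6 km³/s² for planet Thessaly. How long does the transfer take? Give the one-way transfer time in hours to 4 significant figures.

Semi-major axis of the transfer orbit: a_t = (2.068×10^5 + 50820)/2 = 1.2881×10^5 km.
By Kepler's third law the transfer-orbit period is T = 2π√(a_t³/μ), so t = T/2 = 46173 s.
Converting: 46173 s ÷ 3600 s/hour = 12.83 hours.

t = 12.83 hours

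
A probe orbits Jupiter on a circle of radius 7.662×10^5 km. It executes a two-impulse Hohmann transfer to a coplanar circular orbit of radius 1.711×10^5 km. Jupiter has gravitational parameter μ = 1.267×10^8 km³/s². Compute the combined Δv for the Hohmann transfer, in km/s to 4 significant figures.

Semi-major axis of the transfer orbit: a_t = (7.662×10^5 + 1.711×10^5)/2 = 4.6865×10^5 km.
At r₁ the circular-orbit speed is v₁ = √(μ/r₁) = 12.859 km/s.
On the transfer ellipse at r₁, vis-viva equation gives v_a = √[μ(2/r₁ − 1/a_t)] = 7.7699 km/s.
First burn Δv₁ = |v_a − v₁| = 5.089 km/s.
At r₂, v₂ = √(μ/r₂) = 27.212 km/s.
Transfer-orbit speed at r₂: v_p = √[μ(2/r₂ − 1/a_t)] = 34.794 km/s.
Second burn Δv₂ = |v₂ − v_p| = 7.582 km/s.
Total Δv = Δv₁ + Δv₂ = 12.67 km/s.

Δv = 12.67 km/s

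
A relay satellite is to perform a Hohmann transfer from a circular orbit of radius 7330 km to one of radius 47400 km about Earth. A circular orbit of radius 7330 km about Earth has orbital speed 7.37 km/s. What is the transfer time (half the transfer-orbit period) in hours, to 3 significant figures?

t = 6.26 hours

From the circular-orbit relation v² = μ/r at r = 7330 km: μ = v²r = (7.37)² × 7330 = 3.98143×10^5 km³/s².
Semi-major axis of the transfer orbit: a_t = (7330 + 47400)/2 = 27365 km.
By Kepler's third law the transfer-orbit period is T = 2π√(a_t³/μ), so t = T/2 = 22540 s.
Converting: 22540 s ÷ 3600 s/hour = 6.26 hours.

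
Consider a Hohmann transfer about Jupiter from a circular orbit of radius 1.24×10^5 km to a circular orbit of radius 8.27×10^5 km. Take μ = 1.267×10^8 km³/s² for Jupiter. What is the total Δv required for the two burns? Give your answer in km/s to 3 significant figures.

Transfer-ellipse semi-major axis a_t = (r₁ + r₂)/2 = (1.240×10^5 + 8.270×10^5)/2 = 4.755×10^5 km.
Circular speed at r₁: v₁ = √(μ/r₁) = √(1.267×10^8/1.240×10^5) = 31.97 km/s.
Transfer-orbit speed at r₁ (vis-viva): v_p = √[μ(2/r₁ − 1/a_t)] = 42.16 km/s.
First burn Δv₁ = |v_p − v₁| = 10.19 km/s.
Circular speed at r₂: v₂ = √(μ/r₂) = 12.378 km/s.
Transfer-orbit speed at r₂: v_a = √[μ(2/r₂ − 1/a_t)] = 6.3208 km/s.
Second burn Δv₂ = |v₂ − v_a| = 6.057 km/s.
Δv = Δv₁ + Δv₂ = 10.19 + 6.057 = 16.25 km/s.

Δv = 16.2 km/s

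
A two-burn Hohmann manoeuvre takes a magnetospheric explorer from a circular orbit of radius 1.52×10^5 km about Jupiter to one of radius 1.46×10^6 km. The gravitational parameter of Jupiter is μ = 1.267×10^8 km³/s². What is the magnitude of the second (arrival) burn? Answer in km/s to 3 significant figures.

Δv₂ = 5.27 km/s

Transfer-ellipse semi-major axis a_t = (r₁ + r₂)/2 = (1.520×10^5 + 1.460×10^6)/2 = 8.060×10^5 km.
Circular speed at r = 1.460×10^6 km: v_c = √(μ/r) = 9.3156 km/s.
Vis-viva on the transfer ellipse at r = 1.460×10^6 km gives v_t = √[μ(2/r − 1/a_t)] = 4.0454 km/s.
Δv₂ = |v_t − v_c| = |4.0454 − 9.3156| = 5.270 km/s.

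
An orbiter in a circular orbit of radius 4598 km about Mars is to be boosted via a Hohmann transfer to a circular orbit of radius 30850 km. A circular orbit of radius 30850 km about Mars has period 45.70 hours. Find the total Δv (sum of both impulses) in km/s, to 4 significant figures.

From Kepler's third law T² = 4π²r³/μ at r = 30850 km, T = 45.70 hours = 45.70 × 3600 s = 1.6452×10^5 s: μ = 4π²r³/T² = 42824.1 km³/s².
The Hohmann ellipse has a_t = (r₁ + r₂)/2 = 17724 km.
At r₁ the circular-orbit speed is v₁ = √(μ/r₁) = 3.0518 km/s.
On the transfer ellipse at r₁, vis-viva equation gives v_p = √[μ(2/r₁ − 1/a_t)] = 4.0263 km/s.
First burn Δv₁ = |v_p − v₁| = 0.9745 km/s.
Circular speed at r₂: v₂ = √(μ/r₂) = 1.1782 km/s.
Transfer-orbit speed at r₂: v_a = √[μ(2/r₂ − 1/a_t)] = 0.60009 km/s.
Second burn Δv₂ = |v₂ − v_a| = 0.5781 km/s.
Total Δv = Δv₁ + Δv₂ = 1.553 km/s.

Δv = 1.553 km/s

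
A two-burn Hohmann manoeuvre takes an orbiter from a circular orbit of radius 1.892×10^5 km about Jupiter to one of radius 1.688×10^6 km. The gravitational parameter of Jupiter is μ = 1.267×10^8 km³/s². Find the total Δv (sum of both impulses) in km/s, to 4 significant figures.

Δv = 13.60 km/s

The Hohmann ellipse has a_t = (r₁ + r₂)/2 = 9.386×10^5 km.
At r₁ the circular-orbit speed is v₁ = √(μ/r₁) = 25.878 km/s.
Transfer-orbit speed at r₁ (vis-viva equation): v_p = √[μ(2/r₁ − 1/a_t)] = 34.704 km/s.
First burn Δv₁ = |v_p − v₁| = 8.826 km/s.
At r₂, v₂ = √(μ/r₂) = 8.664 km/s.
Transfer-orbit speed at r₂: v_a = √[μ(2/r₂ − 1/a_t)] = 3.890 km/s.
Second burn Δv₂ = |v₂ − v_a| = 4.774 km/s.
Total Δv = Δv₁ + Δv₂ = 13.60 km/s.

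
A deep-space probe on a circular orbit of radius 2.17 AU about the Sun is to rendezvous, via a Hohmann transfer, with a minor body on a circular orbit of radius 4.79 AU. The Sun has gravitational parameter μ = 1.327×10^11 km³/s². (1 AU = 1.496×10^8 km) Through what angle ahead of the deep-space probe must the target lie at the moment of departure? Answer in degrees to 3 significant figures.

In km: r₁ = 2.17 × 1.496×10^8 = 3.24632×10^8 km; r₂ = 4.79 × 1.496×10^8 = 7.16584×10^8 km.
Transfer-ellipse semi-major axis a_t = (r₁ + r₂)/2 = (3.24632×10^8 + 7.16584×10^8)/2 = 5.20608×10^8 km.
The half-period of the transfer ellipse is t = π√(a_t³/μ) = 1.02443×10^8 s.
Target angular speed ω₂ = √(μ/r₂³) = 1.89904×10^-8 rad/s.
Angle swept by the target during transfer: ω₂·t = 1.9454 rad = 111.5°.
Arrival is 180° from departure on the ellipse, so φ = 180° − 111.5° = 68.5°.

φ = 68.5°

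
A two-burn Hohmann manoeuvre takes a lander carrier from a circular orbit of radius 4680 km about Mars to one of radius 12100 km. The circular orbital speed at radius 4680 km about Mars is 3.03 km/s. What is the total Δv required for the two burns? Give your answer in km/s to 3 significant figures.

Δv = 1.09 km/s

From the circular-orbit relation v² = μ/r at r = 4680 km: μ = v²r = (3.03)² × 4680 = 42966.6 km³/s².
Transfer-ellipse semi-major axis a_t = (r₁ + r₂)/2 = (4680 + 12100)/2 = 8390 km.
At r₁ the circular-orbit speed is v₁ = √(μ/r₁) = 3.0300 km/s.
On the transfer ellipse at r₁, vis-viva equation gives v_p = √[μ(2/r₁ − 1/a_t)] = 3.6388 km/s.
First burn Δv₁ = |v_p − v₁| = 0.6088 km/s.
Circular speed at r₂: v₂ = √(μ/r₂) = 1.884 km/s.
Transfer-orbit speed at r₂: v_a = √[μ(2/r₂ − 1/a_t)] = 1.407 km/s.
Second burn Δv₂ = |v₂ − v_a| = 0.4770 km/s.
Δv = Δv₁ + Δv₂ = 0.6088 + 0.4770 = 1.086 km/s.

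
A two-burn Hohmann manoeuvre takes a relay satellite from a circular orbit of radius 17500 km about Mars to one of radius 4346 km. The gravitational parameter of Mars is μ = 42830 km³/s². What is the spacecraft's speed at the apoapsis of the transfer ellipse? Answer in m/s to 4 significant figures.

v = 986.8 m/s

Semi-major axis of the transfer orbit: a_t = (17500 + 4346)/2 = 10923 km.
At apoapsis, r = 17500 km.
From the vis-viva equation, v = √[μ(2/r − 1/a_t)] = 0.9868 km/s.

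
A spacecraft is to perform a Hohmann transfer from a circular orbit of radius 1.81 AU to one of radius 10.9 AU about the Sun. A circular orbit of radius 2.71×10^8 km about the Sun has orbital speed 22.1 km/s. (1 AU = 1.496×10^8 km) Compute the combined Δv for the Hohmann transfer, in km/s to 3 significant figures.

From the circular-orbit relation v² = μ/r at r = 2.71×10^8 km: μ = v²r = (22.1)² × 2.71×10^8 = 1.32359×10^11 km³/s².
In km: r₁ = 1.81 × 1.496×10^8 = 2.70776×10^8 km; r₂ = 10.9 × 1.496×10^8 = 1.63064×10^9 km.
Transfer-ellipse semi-major axis a_t = (r₁ + r₂)/2 = (2.70776×10^8 + 1.63064×10^9)/2 = 9.50708×10^8 km.
At r₁ the circular-orbit speed is v₁ = √(μ/r₁) = 22.109 km/s.
On the transfer ellipse at r₁, v² = μ(2/r − 1/a) gives v_p = √[μ(2/r₁ − 1/a_t)] = 28.955 km/s.
First burn Δv₁ = |v_p − v₁| = 6.846 km/s.
Circular speed at r₂: v₂ = √(μ/r₂) = 9.009 km/s.
Transfer-orbit speed at r₂: v_a = √[μ(2/r₂ − 1/a_t)] = 4.808 km/s.
Second burn Δv₂ = |v₂ − v_a| = 4.201 km/s.
Δv = Δv₁ + Δv₂ = 6.846 + 4.201 = 11.05 km/s.

Δv = 11.0 km/s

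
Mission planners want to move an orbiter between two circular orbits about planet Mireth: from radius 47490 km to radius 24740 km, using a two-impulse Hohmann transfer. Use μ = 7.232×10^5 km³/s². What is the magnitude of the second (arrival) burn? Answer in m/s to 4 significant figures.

Δv₂ = 793.3 m/s

The Hohmann ellipse has a_t = (r₁ + r₂)/2 = 36115 km.
On the circular orbit at r = 24740 km, v_c = √(μ/r) = 5.40666 km/s.
Vis-viva on the transfer ellipse at r = 24740 km gives v_t = √[μ(2/r − 1/a_t)] = 6.19993 km/s.
Δv₂ = |v_t − v_c| = |6.19993 − 5.40666| = 0.7933 km/s.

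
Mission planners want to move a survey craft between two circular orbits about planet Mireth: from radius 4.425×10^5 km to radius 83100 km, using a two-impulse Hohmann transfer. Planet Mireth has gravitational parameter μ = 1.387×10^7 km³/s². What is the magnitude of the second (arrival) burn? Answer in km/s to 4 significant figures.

Δv₂ = 3.845 km/s

The Hohmann ellipse has a_t = (r₁ + r₂)/2 = 2.628×10^5 km.
Circular speed at r = 83100 km: v_c = √(μ/r) = 12.919 km/s.
Transfer-orbit speed at the same r (vis-viva, a = a_t): v_t = √[μ(2/r − 1/a_t)] = 16.764 km/s.
Δv₂ = |v_t − v_c| = |16.764 − 12.919| = 3.845 km/s.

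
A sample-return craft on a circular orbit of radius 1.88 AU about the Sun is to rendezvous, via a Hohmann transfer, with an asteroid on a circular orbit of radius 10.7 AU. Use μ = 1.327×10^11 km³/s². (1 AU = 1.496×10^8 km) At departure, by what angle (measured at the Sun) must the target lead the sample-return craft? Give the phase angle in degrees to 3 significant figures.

In km: r₁ = 1.88 × 1.496×10^8 = 2.81248×10^8 km; r₂ = 10.7 × 1.496×10^8 = 1.60072×10^9 km.
Semi-major axis of the transfer orbit: a_t = (2.81248×10^8 + 1.60072×10^9)/2 = 9.40984×10^8 km.
Transfer time t = π√(a_t³/μ) = 2.489×10^8 s.
The target's mean motion on its circular orbit is ω₂ = √(μ/r₂³) = 5.688×10^-9 rad/s.
Angle swept by the target during transfer: ω₂·t = 1.416 rad = 81.13°.
The sample-return craft traverses 180° on the transfer ellipse, so the target must lead by 180° − 81.13° = 98.9°.

φ = 98.9°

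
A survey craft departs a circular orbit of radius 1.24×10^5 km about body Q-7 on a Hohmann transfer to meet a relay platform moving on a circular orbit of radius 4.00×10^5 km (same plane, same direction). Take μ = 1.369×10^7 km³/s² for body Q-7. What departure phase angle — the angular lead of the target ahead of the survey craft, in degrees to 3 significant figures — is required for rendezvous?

φ = 84.6°

Transfer-ellipse semi-major axis a_t = (r₁ + r₂)/2 = (1.240×10^5 + 4.000×10^5)/2 = 2.620×10^5 km.
Transfer time t = π√(a_t³/μ) = 1.13868×10^5 s.
Target angular speed ω₂ = √(μ/r₂³) = 1.46255×10^-5 rad/s.
Angle swept by the target during transfer: ω₂·t = 1.6654 rad = 95.42°.
Arrival is 180° from departure on the ellipse, so φ = 180° − 95.42° = 84.6°.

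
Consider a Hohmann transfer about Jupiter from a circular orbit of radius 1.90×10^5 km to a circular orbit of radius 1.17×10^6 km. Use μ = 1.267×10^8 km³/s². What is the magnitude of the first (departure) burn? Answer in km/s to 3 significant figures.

Δv₁ = 8.05 km/s

Semi-major axis of the transfer orbit: a_t = (1.900×10^5 + 1.170×10^6)/2 = 6.800×10^5 km.
On the circular orbit at r = 1.900×10^5 km, v_c = √(μ/r) = 25.8233 km/s.
Vis-viva on the transfer ellipse at r = 1.900×10^5 km gives v_t = √[μ(2/r − 1/a_t)] = 33.8727 km/s.
Δv₁ = |v_t − v_c| = |33.8727 − 25.8233| = 8.049 km/s.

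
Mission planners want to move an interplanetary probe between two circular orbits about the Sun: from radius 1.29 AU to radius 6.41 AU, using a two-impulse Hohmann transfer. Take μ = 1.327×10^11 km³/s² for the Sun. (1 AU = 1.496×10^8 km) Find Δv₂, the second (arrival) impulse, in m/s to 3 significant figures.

Δv₂ = 4950 m/s

In km: r₁ = 1.29 × 1.496×10^8 = 1.92984×10^8 km; r₂ = 6.41 × 1.496×10^8 = 9.58936×10^8 km.
Transfer-ellipse semi-major axis a_t = (r₁ + r₂)/2 = (1.92984×10^8 + 9.58936×10^8)/2 = 5.7596×10^8 km.
Circular speed at r = 9.58936×10^8 km: v_c = √(μ/r) = 11.7636 km/s.
Transfer-orbit speed at the same r (vis-viva, a = a_t): v_t = √[μ(2/r − 1/a_t)] = 6.80934 km/s.
Δv₂ = |v_t − v_c| = |6.80934 − 11.7636| = 4.954 km/s.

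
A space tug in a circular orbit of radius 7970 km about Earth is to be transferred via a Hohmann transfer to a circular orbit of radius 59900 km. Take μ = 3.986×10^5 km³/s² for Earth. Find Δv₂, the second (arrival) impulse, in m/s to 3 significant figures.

Δv₂ = 1330 m/s

Semi-major axis of the transfer orbit: a_t = (7970 + 59900)/2 = 33935 km.
Circular speed at r = 59900 km: v_c = √(μ/r) = 2.57962 km/s.
Transfer-orbit speed at the same r (vis-viva, a = a_t): v_t = √[μ(2/r − 1/a_t)] = 1.25015 km/s.
Δv₂ = |v_t − v_c| = |1.25015 − 2.57962| = 1.329 km/s.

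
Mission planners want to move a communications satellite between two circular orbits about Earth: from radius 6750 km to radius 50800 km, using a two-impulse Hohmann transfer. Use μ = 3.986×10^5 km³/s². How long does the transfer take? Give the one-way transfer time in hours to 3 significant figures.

t = 6.75 hours

Semi-major axis of the transfer orbit: a_t = (6750 + 50800)/2 = 28775 km.
By Kepler's third law the transfer-orbit period is T = 2π√(a_t³/μ), so t = T/2 = 24290 s.
Converting: 24290 s ÷ 3600 s/hour = 6.75 hours.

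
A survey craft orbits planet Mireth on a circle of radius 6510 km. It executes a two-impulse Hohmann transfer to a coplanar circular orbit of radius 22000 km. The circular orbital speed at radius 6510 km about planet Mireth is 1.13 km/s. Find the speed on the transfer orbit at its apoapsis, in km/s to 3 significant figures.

v = 0.415 km/s

From the circular-orbit relation v² = μ/r at r = 6510 km: μ = v²r = (1.13)² × 6510 = 8312.62 km³/s².
Semi-major axis of the transfer orbit: a_t = (6510 + 22000)/2 = 14255 km.
The apoapsis of the transfer ellipse is at r = 22000 km.
From the vis-viva equation, v = √[μ(2/r − 1/a_t)] = 0.4154 km/s.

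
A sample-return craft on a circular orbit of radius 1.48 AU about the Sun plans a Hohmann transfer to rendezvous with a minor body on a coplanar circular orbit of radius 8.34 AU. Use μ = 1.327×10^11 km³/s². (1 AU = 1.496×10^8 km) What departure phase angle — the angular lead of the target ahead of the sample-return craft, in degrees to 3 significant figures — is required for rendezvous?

φ = 98.7°

In km: r₁ = 1.48 × 1.496×10^8 = 2.21408×10^8 km; r₂ = 8.34 × 1.496×10^8 = 1.247664×10^9 km.
Transfer-ellipse semi-major axis a_t = (r₁ + r₂)/2 = (2.21408×10^8 + 1.247664×10^9)/2 = 7.34536×10^8 km.
The half-period of the transfer ellipse is t = π√(a_t³/μ) = 1.71686×10^8 s.
Target angular speed ω₂ = √(μ/r₂³) = 8.26588×10^-9 rad/s.
Angle swept by the target during transfer: ω₂·t = 1.4191 rad = 81.31°.
The sample-return craft traverses 180° on the transfer ellipse, so the target must lead by 180° − 81.31° = 98.7°.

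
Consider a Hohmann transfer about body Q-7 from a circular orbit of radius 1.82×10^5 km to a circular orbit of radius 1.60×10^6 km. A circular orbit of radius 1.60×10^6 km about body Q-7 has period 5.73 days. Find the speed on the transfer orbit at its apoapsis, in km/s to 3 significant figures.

v = 9.18 km/s

From Kepler's third law T² = 4π²r³/μ at r = 1.60×10^6 km, T = 5.73 days = 5.73 × 86400 s = 4.95072×10^5 s: μ = 4π²r³/T² = 6.59755×10^8 km³/s².
The Hohmann ellipse has a_t = (r₁ + r₂)/2 = 8.910×10^5 km.
At apoapsis, r = 1.600×10^6 km.
Vis-viva: v = √[μ(2/r − 1/a_t)] = √[6.59755×10^8 × (2/1.600×10^6 − 1/8.910×10^5)] = 9.178 km/s.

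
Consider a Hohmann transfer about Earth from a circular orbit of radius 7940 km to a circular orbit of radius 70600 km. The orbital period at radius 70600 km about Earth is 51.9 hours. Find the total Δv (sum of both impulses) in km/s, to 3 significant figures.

From Kepler's third law T² = 4π²r³/μ at r = 70600 km, T = 51.9 hours = 51.9 × 3600 s = 1.8684×10^5 s: μ = 4π²r³/T² = 3.97955×10^5 km³/s².
Transfer-ellipse semi-major axis a_t = (r₁ + r₂)/2 = (7940 + 70600)/2 = 39270 km.
Circular speed at r₁: v₁ = √(μ/r₁) = √(3.97955×10^5/7940) = 7.0796 km/s.
On the transfer ellipse at r₁, vis-viva gives v_p = √[μ(2/r₁ − 1/a_t)] = 9.4925 km/s.
First burn Δv₁ = |v_p − v₁| = 2.413 km/s.
At r₂, v₂ = √(μ/r₂) = 2.3742 km/s.
Transfer-orbit speed at r₂: v_a = √[μ(2/r₂ − 1/a_t)] = 1.0676 km/s.
Second burn Δv₂ = |v₂ − v_a| = 1.307 km/s.
Total Δv = Δv₁ + Δv₂ = 3.720 km/s.

Δv = 3.72 km/s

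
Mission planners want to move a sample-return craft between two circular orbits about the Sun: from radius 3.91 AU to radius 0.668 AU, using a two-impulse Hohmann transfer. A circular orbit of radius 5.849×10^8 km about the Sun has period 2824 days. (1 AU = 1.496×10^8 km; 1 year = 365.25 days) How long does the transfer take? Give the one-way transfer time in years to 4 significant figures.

From Kepler's third law T² = 4π²r³/μ at r = 5.849×10^8 km, T = 2824 days = 2824 × 86400 s = 2.439936×10^8 s: μ = 4π²r³/T² = 1.32693×10^11 km³/s².
In km: r₁ = 3.91 × 1.496×10^8 = 5.84936×10^8 km; r₂ = 0.668 × 1.496×10^8 = 9.99328×10^7 km.
The Hohmann ellipse has a_t = (r₁ + r₂)/2 = 3.424344×10^8 km.
By Kepler's third law the transfer-orbit period is T = 2π√(a_t³/μ), so t = T/2 = 5.465×10^7 s.
Converting: 5.465×10^7 s ÷ 3.15576×10^7 s/year (365.25 × 86400) = 1.732 years.

t = 1.732 years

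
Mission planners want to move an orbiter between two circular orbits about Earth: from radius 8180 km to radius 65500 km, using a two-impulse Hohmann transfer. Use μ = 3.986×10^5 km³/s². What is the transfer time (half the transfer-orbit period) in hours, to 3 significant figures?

Semi-major axis of the transfer orbit: a_t = (8180 + 65500)/2 = 36840 km.
By Kepler's third law the transfer-orbit period is T = 2π√(a_t³/μ), so t = T/2 = 35185 s.
Converting: 35185 s ÷ 3600 s/hour = 9.77 hours.

t = 9.77 hours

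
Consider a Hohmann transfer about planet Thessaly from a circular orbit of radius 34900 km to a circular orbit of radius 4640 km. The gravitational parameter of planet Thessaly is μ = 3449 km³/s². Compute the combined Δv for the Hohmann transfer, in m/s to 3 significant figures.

The Hohmann ellipse has a_t = (r₁ + r₂)/2 = 19770 km.
Circular speed at r₁: v₁ = √(μ/r₁) = √(3449/34900) = 0.3144 km/s.
On the transfer ellipse at r₁, vis-viva equation gives v_a = √[μ(2/r₁ − 1/a_t)] = 0.1523 km/s.
First burn Δv₁ = |v_a − v₁| = 0.1621 km/s.
At r₂, v₂ = √(μ/r₂) = 0.86216 km/s.
Transfer-orbit speed at r₂: v_p = √[μ(2/r₂ − 1/a_t)] = 1.1455 km/s.
Second burn Δv₂ = |v₂ − v_p| = 0.2833 km/s.
Δv = Δv₁ + Δv₂ = 0.1621 + 0.2833 = 0.4454 km/s.

Δv = 445 m/s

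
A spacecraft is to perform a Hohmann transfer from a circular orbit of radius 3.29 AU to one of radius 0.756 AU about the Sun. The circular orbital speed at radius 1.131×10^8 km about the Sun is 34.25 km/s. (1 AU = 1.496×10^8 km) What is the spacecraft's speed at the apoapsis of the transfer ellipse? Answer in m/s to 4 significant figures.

From the circular-orbit relation v² = μ/r at r = 1.131×10^8 km: μ = v²r = (34.25)² × 1.131×10^8 = 1.32673×10^11 km³/s².
In km: r₁ = 3.29 × 1.496×10^8 = 4.92184×10^8 km; r₂ = 0.756 × 1.496×10^8 = 1.130976×10^8 km.
Semi-major axis of the transfer orbit: a_t = (4.92184×10^8 + 1.130976×10^8)/2 = 3.026408×10^8 km.
At apoapsis, r = 4.92184×10^8 km.
Applying v² = μ(2/r − 1/a_t): v = 10.04 km/s.

v = 10040 m/s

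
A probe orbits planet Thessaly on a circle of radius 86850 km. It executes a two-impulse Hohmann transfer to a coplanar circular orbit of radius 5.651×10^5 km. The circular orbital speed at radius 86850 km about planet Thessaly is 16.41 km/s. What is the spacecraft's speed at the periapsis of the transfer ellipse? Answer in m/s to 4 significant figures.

From the circular-orbit relation v² = μ/r at r = 86850 km: μ = v²r = (16.41)² × 86850 = 2.33877×10^7 km³/s².
Transfer-ellipse semi-major axis a_t = (r₁ + r₂)/2 = (86850 + 5.651×10^5)/2 = 3.25975×10^5 km.
At periapsis, r = 86850 km.
From the vis-viva equation, v = √[μ(2/r − 1/a_t)] = 21.61 km/s.

v = 21610 m/s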